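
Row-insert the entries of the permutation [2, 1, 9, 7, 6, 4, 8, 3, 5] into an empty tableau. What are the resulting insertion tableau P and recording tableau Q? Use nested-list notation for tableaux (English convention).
P = [[1, 3, 5], [2, 4, 8], [6], [7], [9]], Q = [[1, 3, 7], [2, 4, 9], [5], [6], [8]]

Insert each entry of the permutation into P by Schensted row insertion, recording in Q the position of each new cell.

Insert 2: appended to row 1. P = [[2]], Q = [[1]].
Insert 1: 1 bumps 2 from row 1; 2 starts row 2. P = [[1], [2]], Q = [[1], [2]].
Insert 9: appended to row 1. P = [[1, 9], [2]], Q = [[1, 3], [2]].
Insert 7: 7 bumps 9 from row 1; 9 appends to row 2. P = [[1, 7], [2, 9]], Q = [[1, 3], [2, 4]].
Insert 6: 6 bumps 7 from row 1; 7 bumps 9 from row 2; 9 starts row 3. P = [[1, 6], [2, 7], [9]], Q = [[1, 3], [2, 4], [5]].
Insert 4: 4 bumps 6 from row 1; 6 bumps 7 from row 2; 7 bumps 9 from row 3; 9 starts row 4. P = [[1, 4], [2, 6], [7], [9]], Q = [[1, 3], [2, 4], [5], [6]].
Insert 8: appended to row 1. P = [[1, 4, 8], [2, 6], [7], [9]], Q = [[1, 3, 7], [2, 4], [5], [6]].
Insert 3: 3 bumps 4 from row 1; 4 bumps 6 from row 2; 6 bumps 7 from row 3; 7 bumps 9 from row 4; 9 starts row 5. P = [[1, 3, 8], [2, 4], [6], [7], [9]], Q = [[1, 3, 7], [2, 4], [5], [6], [8]].
Insert 5: 5 bumps 8 from row 1; 8 appends to row 2. P = [[1, 3, 5], [2, 4, 8], [6], [7], [9]], Q = [[1, 3, 7], [2, 4, 9], [5], [6], [8]].

So P = [[1, 3, 5], [2, 4, 8], [6], [7], [9]], Q = [[1, 3, 7], [2, 4, 9], [5], [6], [8]].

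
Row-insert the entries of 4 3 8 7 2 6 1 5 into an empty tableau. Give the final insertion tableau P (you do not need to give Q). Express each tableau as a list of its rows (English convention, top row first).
After inserting 4: P = [[4]].
After inserting 3: P = [[3], [4]].
After inserting 8: P = [[3, 8], [4]].
After inserting 7: P = [[3, 7], [4, 8]].
After inserting 2: P = [[2, 7], [3, 8], [4]].
After inserting 6: P = [[2, 6], [3, 7], [4, 8]].
After inserting 1: P = [[1, 6], [2, 7], [3, 8], [4]].
After inserting 5: P = [[1, 5], [2, 6], [3, 7], [4, 8]].

So P = [[1, 5], [2, 6], [3, 7], [4, 8]].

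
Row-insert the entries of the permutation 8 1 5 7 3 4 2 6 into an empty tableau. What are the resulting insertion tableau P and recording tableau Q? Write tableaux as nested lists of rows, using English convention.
P = [[1, 2, 4, 6], [3, 7], [5], [8]], Q = [[1, 3, 4, 8], [2, 6], [5], [7]]

Insert each entry of the permutation into P by Schensted row insertion, recording in Q the position of each new cell.

After inserting 8: P = [[8]].
After inserting 1: P = [[1], [8]].
After inserting 5: P = [[1, 5], [8]].
After inserting 7: P = [[1, 5, 7], [8]].
After inserting 3: P = [[1, 3, 7], [5], [8]].
After inserting 4: P = [[1, 3, 4], [5, 7], [8]].
After inserting 2: P = [[1, 2, 4], [3, 7], [5], [8]].
After inserting 6: P = [[1, 2, 4, 6], [3, 7], [5], [8]].

So P = [[1, 2, 4, 6], [3, 7], [5], [8]], Q = [[1, 3, 4, 8], [2, 6], [5], [7]].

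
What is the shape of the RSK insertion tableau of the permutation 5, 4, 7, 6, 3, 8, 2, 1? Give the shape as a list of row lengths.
[3, 2, 1, 1, 1]

Row-insert each entry into an empty tableau.

After inserting 5: P = [[5]].
After inserting 4: P = [[4], [5]].
After inserting 7: P = [[4, 7], [5]].
After inserting 6: P = [[4, 6], [5, 7]].
After inserting 3: P = [[3, 6], [4, 7], [5]].
After inserting 8: P = [[3, 6, 8], [4, 7], [5]].
After inserting 2: P = [[2, 6, 8], [3, 7], [4], [5]].
After inserting 1: P = [[1, 6, 8], [2, 7], [3], [4], [5]].

The final insertion tableau P = [[1, 6, 8], [2, 7], [3], [4], [5]] has shape [3, 2, 1, 1, 1].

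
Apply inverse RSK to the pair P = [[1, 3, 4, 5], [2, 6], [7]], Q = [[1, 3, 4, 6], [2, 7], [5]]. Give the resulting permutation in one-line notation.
7 2 3 4 1 6 5

Reverse the RSK construction: for i from n down to 1, find the cell of Q containing i, remove the entry at that cell from P, and reverse-bump it up through P; the value ejected from row 1 is w(i).

Step i=7: Q has 7 at row 2, column 2; remove 6 from row 2 of P and reverse-bump: 6 enters row 1 and ejects 5. So w(7) = 5. P is now [[1, 3, 4, 6], [2], [7]].
Step i=6: Q has 6 at row 1, column 4; remove that cell from P, ejecting 6. So w(6) = 6. P is now [[1, 3, 4], [2], [7]].
Step i=5: Q has 5 at row 3, column 1; remove 7 from row 3 of P and reverse-bump: 7 enters row 2 and ejects 2; 2 enters row 1 and ejects 1. So w(5) = 1. P is now [[2, 3, 4], [7]].
Step i=4: Q has 4 at row 1, column 3; remove that cell from P, ejecting 4. So w(4) = 4. P is now [[2, 3], [7]].
Step i=3: Q has 3 at row 1, column 2; remove that cell from P, ejecting 3. So w(3) = 3. P is now [[2], [7]].
Step i=2: Q has 2 at row 2, column 1; remove 7 from row 2 of P and reverse-bump: 7 enters row 1 and ejects 2. So w(2) = 2. P is now [[7]].
Step i=1: Q has 1 at row 1, column 1; remove that cell from P, ejecting 7. So w(1) = 7. P is now [].

So w = 7 2 3 4 1 6 5.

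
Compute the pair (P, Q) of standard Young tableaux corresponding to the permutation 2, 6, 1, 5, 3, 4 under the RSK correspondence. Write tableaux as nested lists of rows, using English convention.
P = [[1, 3, 4], [2, 5], [6]], Q = [[1, 2, 6], [3, 4], [5]]

Insert each entry of the permutation into P by Schensted row insertion, recording in Q the position of each new cell.

Insert 2: appended to row 1. P = [[2]], Q = [[1]].
Insert 6: appended to row 1. P = [[2, 6]], Q = [[1, 2]].
Insert 1: 1 bumps 2 from row 1; 2 starts row 2. P = [[1, 6], [2]], Q = [[1, 2], [3]].
Insert 5: 5 bumps 6 from row 1; 6 appends to row 2. P = [[1, 5], [2, 6]], Q = [[1, 2], [3, 4]].
Insert 3: 3 bumps 5 from row 1; 5 bumps 6 from row 2; 6 starts row 3. P = [[1, 3], [2, 5], [6]], Q = [[1, 2], [3, 4], [5]].
Insert 4: appended to row 1. P = [[1, 3, 4], [2, 5], [6]], Q = [[1, 2, 6], [3, 4], [5]].

So P = [[1, 3, 4], [2, 5], [6]], Q = [[1, 2, 6], [3, 4], [5]].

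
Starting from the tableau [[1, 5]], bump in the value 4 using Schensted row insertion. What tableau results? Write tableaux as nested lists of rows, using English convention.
[[1, 4], [5]]

In row 1, 4 replaces 5 (the leftmost entry greater than 4); 5 is bumped to row 2. 5 starts a new row 2. The new tableau is [[1, 4], [5]].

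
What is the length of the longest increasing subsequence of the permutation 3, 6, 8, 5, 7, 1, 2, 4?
3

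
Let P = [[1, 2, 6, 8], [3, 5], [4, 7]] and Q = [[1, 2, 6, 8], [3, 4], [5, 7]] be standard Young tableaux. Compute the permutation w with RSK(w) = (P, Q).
Reverse RSK: for i = n, n-1, ..., 1, locate i in Q, remove the corresponding corner cell from P, and reverse-bump its entry up through P; the value ejected from row 1 is w(i).

So w = 4 7 3 5 1 6 2 8.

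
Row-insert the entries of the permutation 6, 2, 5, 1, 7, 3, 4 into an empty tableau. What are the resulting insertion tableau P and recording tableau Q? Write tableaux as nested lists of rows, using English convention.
P = [[1, 3, 4], [2, 5, 7], [6]], Q = [[1, 3, 5], [2, 6, 7], [4]]

Insert each entry of the permutation into P by Schensted row insertion, recording in Q the position of each new cell.

Insert 6: appended to row 1. P = [[6]].
Insert 2: 2 bumps 6 from row 1; 6 starts row 2. P = [[2], [6]].
Insert 5: appended to row 1. P = [[2, 5], [6]].
Insert 1: 1 bumps 2 from row 1; 2 bumps 6 from row 2; 6 starts row 3. P = [[1, 5], [2], [6]].
Insert 7: appended to row 1. P = [[1, 5, 7], [2], [6]].
Insert 3: 3 bumps 5 from row 1; 5 appends to row 2. P = [[1, 3, 7], [2, 5], [6]].
Insert 4: 4 bumps 7 from row 1; 7 appends to row 2. P = [[1, 3, 4], [2, 5, 7], [6]].

So P = [[1, 3, 4], [2, 5, 7], [6]], Q = [[1, 3, 5], [2, 6, 7], [4]].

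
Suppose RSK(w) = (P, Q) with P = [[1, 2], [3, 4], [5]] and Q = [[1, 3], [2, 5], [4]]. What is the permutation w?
5 3 4 1 2

Reverse the RSK construction: for i from n down to 1, find the cell of Q containing i, remove the entry at that cell from P, and reverse-bump it up through P; the value ejected from row 1 is w(i).

Step i=5: Q has 5 at row 2, column 2; remove 4 from row 2 of P and reverse-bump: 4 enters row 1 and ejects 2. So w(5) = 2. P is now [[1, 4], [3], [5]].
Step i=4: Q has 4 at row 3, column 1; remove 5 from row 3 of P and reverse-bump: 5 enters row 2 and ejects 3; 3 enters row 1 and ejects 1. So w(4) = 1. P is now [[3, 4], [5]].
Step i=3: Q has 3 at row 1, column 2; remove that cell from P, ejecting 4. So w(3) = 4. P is now [[3], [5]].
Step i=2: Q has 2 at row 2, column 1; remove 5 from row 2 of P and reverse-bump: 5 enters row 1 and ejects 3. So w(2) = 3. P is now [[5]].
Step i=1: Q has 1 at row 1, column 1; remove that cell from P, ejecting 5. So w(1) = 5. P is now [].

So w = 5 3 4 1 2.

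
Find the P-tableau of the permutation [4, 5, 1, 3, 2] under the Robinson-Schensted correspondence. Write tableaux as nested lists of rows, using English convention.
Insert 4: appended to row 1. P = [[4]].
Insert 5: appended to row 1. P = [[4, 5]].
Insert 1: 1 bumps 4 from row 1; 4 starts row 2. P = [[1, 5], [4]].
Insert 3: 3 bumps 5 from row 1; 5 appends to row 2. P = [[1, 3], [4, 5]].
Insert 2: 2 bumps 3 from row 1; 3 bumps 4 from row 2; 4 starts row 3. P = [[1, 2], [3, 5], [4]].

So P = [[1, 2], [3, 5], [4]].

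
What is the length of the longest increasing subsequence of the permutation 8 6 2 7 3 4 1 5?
4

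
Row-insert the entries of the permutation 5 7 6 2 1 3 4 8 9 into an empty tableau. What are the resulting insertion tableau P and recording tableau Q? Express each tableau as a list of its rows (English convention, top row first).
Insert each entry of the permutation into P by Schensted row insertion, recording in Q the position of each new cell.

Insert 5: appended to row 1. P = [[5]], Q = [[1]].
Insert 7: appended to row 1. P = [[5, 7]], Q = [[1, 2]].
Insert 6: 6 bumps 7 from row 1; 7 starts row 2. P = [[5, 6], [7]], Q = [[1, 2], [3]].
Insert 2: 2 bumps 5 from row 1; 5 bumps 7 from row 2; 7 starts row 3. P = [[2, 6], [5], [7]], Q = [[1, 2], [3], [4]].
Insert 1: 1 bumps 2 from row 1; 2 bumps 5 from row 2; 5 bumps 7 from row 3; 7 starts row 4. P = [[1, 6], [2], [5], [7]], Q = [[1, 2], [3], [4], [5]].
Insert 3: 3 bumps 6 from row 1; 6 appends to row 2. P = [[1, 3], [2, 6], [5], [7]], Q = [[1, 2], [3, 6], [4], [5]].
Insert 4: appended to row 1. P = [[1, 3, 4], [2, 6], [5], [7]], Q = [[1, 2, 7], [3, 6], [4], [5]].
Insert 8: appended to row 1. P = [[1, 3, 4, 8], [2, 6], [5], [7]], Q = [[1, 2, 7, 8], [3, 6], [4], [5]].
Insert 9: appended to row 1. P = [[1, 3, 4, 8, 9], [2, 6], [5], [7]], Q = [[1, 2, 7, 8, 9], [3, 6], [4], [5]].

So P = [[1, 3, 4, 8, 9], [2, 6], [5], [7]], Q = [[1, 2, 7, 8, 9], [3, 6], [4], [5]].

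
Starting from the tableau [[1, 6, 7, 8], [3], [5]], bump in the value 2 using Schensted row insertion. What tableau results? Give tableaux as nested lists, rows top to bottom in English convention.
In row 1, 2 replaces 6 (the leftmost entry greater than 2); 6 is bumped to row 2. 6 is appended to row 2. The new tableau is [[1, 2, 7, 8], [3, 6], [5]].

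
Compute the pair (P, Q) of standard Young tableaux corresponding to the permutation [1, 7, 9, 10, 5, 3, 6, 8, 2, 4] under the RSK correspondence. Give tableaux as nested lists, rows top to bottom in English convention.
Insert each entry of the permutation into P by Schensted row insertion, recording in Q the position of each new cell.

After inserting 1: P = [[1]].
After inserting 7: P = [[1, 7]].
After inserting 9: P = [[1, 7, 9]].
After inserting 10: P = [[1, 7, 9, 10]].
After inserting 5: P = [[1, 5, 9, 10], [7]].
After inserting 3: P = [[1, 3, 9, 10], [5], [7]].
After inserting 6: P = [[1, 3, 6, 10], [5, 9], [7]].
After inserting 8: P = [[1, 3, 6, 8], [5, 9, 10], [7]].
After inserting 2: P = [[1, 2, 6, 8], [3, 9, 10], [5], [7]].
After inserting 4: P = [[1, 2, 4, 8], [3, 6, 10], [5, 9], [7]].

So P = [[1, 2, 4, 8], [3, 6, 10], [5, 9], [7]], Q = [[1, 2, 3, 4], [5, 7, 8], [6, 10], [9]].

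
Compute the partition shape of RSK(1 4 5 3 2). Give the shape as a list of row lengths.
[3, 1, 1]

RSK row insertion gives P = [[1, 2, 5], [3], [4]], which has shape [3, 1, 1].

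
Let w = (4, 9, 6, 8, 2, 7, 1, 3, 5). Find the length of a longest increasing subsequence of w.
3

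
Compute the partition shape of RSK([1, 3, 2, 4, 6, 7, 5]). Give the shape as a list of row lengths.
Row-insert each entry into an empty tableau.

After inserting 1: P = [[1]].
After inserting 3: P = [[1, 3]].
After inserting 2: P = [[1, 2], [3]].
After inserting 4: P = [[1, 2, 4], [3]].
After inserting 6: P = [[1, 2, 4, 6], [3]].
After inserting 7: P = [[1, 2, 4, 6, 7], [3]].
After inserting 5: P = [[1, 2, 4, 5, 7], [3, 6]].

The final insertion tableau P = [[1, 2, 4, 5, 7], [3, 6]] has shape [5, 2].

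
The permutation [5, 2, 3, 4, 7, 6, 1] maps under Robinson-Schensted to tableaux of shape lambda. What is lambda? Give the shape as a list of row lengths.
[4, 2, 1]

RSK row insertion gives P = [[1, 3, 4, 6], [2, 7], [5]], which has shape [4, 2, 1].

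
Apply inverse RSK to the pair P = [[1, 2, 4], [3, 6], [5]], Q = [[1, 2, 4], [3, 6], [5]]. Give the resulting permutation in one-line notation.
1 5 3 6 2 4

Reverse RSK: for i = n, n-1, ..., 1, locate i in Q, remove the corresponding corner cell from P, and reverse-bump its entry up through P; the value ejected from row 1 is w(i).

So w = 1 5 3 6 2 4.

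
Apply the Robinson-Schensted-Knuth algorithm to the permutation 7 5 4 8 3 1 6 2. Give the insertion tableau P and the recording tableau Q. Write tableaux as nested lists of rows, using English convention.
P = [[1, 2], [3, 6], [4, 8], [5], [7]], Q = [[1, 4], [2, 7], [3, 8], [5], [6]]

Insert each entry of the permutation into P by Schensted row insertion, recording in Q the position of each new cell.

Insert 7: appended to row 1. P = [[7]].
Insert 5: 5 bumps 7 from row 1; 7 starts row 2. P = [[5], [7]].
Insert 4: 4 bumps 5 from row 1; 5 bumps 7 from row 2; 7 starts row 3. P = [[4], [5], [7]].
Insert 8: appended to row 1. P = [[4, 8], [5], [7]].
Insert 3: 3 bumps 4 from row 1; 4 bumps 5 from row 2; 5 bumps 7 from row 3; 7 starts row 4. P = [[3, 8], [4], [5], [7]].
Insert 1: 1 bumps 3 from row 1; 3 bumps 4 from row 2; 4 bumps 5 from row 3; 5 bumps 7 from row 4; 7 starts row 5. P = [[1, 8], [3], [4], [5], [7]].
Insert 6: 6 bumps 8 from row 1; 8 appends to row 2. P = [[1, 6], [3, 8], [4], [5], [7]].
Insert 2: 2 bumps 6 from row 1; 6 bumps 8 from row 2; 8 appends to row 3. P = [[1, 2], [3, 6], [4, 8], [5], [7]].

So P = [[1, 2], [3, 6], [4, 8], [5], [7]], Q = [[1, 4], [2, 7], [3, 8], [5], [6]].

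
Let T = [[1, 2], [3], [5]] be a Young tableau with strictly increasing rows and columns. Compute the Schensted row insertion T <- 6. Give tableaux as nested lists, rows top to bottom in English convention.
[[1, 2, 6], [3], [5]]

6 is larger than every entry of row 1, so it is appended to row 1. The new tableau is [[1, 2, 6], [3], [5]].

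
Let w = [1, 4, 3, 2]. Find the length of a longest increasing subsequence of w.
2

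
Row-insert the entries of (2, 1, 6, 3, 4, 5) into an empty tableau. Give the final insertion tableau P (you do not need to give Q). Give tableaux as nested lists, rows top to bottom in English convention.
After inserting 2: P = [[2]].
After inserting 1: P = [[1], [2]].
After inserting 6: P = [[1, 6], [2]].
After inserting 3: P = [[1, 3], [2, 6]].
After inserting 4: P = [[1, 3, 4], [2, 6]].
After inserting 5: P = [[1, 3, 4, 5], [2, 6]].

So P = [[1, 3, 4, 5], [2, 6]].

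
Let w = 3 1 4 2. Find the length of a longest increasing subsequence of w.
2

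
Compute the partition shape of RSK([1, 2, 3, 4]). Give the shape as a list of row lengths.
[4]

Row-insert each entry into an empty tableau.

After inserting 1: P = [[1]].
After inserting 2: P = [[1, 2]].
After inserting 3: P = [[1, 2, 3]].
After inserting 4: P = [[1, 2, 3, 4]].

The final insertion tableau P = [[1, 2, 3, 4]] has shape [4].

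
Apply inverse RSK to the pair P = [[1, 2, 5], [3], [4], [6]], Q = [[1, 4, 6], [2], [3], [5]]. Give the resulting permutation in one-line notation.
Reverse the RSK construction: for i from n down to 1, find the cell of Q containing i, remove the entry at that cell from P, and reverse-bump it up through P; the value ejected from row 1 is w(i).

Step i=6: Q has 6 at row 1, column 3; remove that cell from P, ejecting 5. So w(6) = 5. P is now [[1, 2], [3], [4], [6]].
Step i=5: Q has 5 at row 4, column 1; remove 6 from row 4 of P and reverse-bump: 6 enters row 3 and ejects 4; 4 enters row 2 and ejects 3; 3 enters row 1 and ejects 2. So w(5) = 2. P is now [[1, 3], [4], [6]].
Step i=4: Q has 4 at row 1, column 2; remove that cell from P, ejecting 3. So w(4) = 3. P is now [[1], [4], [6]].
Step i=3: Q has 3 at row 3, column 1; remove 6 from row 3 of P and reverse-bump: 6 enters row 2 and ejects 4; 4 enters row 1 and ejects 1. So w(3) = 1. P is now [[4], [6]].
Step i=2: Q has 2 at row 2, column 1; remove 6 from row 2 of P and reverse-bump: 6 enters row 1 and ejects 4. So w(2) = 4. P is now [[6]].
Step i=1: Q has 1 at row 1, column 1; remove that cell from P, ejecting 6. So w(1) = 6. P is now [].

So w = 6 4 1 3 2 5.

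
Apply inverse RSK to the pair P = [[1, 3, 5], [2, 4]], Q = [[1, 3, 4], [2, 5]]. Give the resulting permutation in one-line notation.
Reverse RSK: for i = n, n-1, ..., 1, locate i in Q, remove the corresponding corner cell from P, and reverse-bump its entry up through P; the value ejected from row 1 is w(i).

So w = 2 1 4 5 3.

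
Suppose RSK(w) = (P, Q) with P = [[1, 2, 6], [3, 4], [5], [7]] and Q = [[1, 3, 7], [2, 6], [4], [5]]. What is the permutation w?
7 3 5 4 1 2 6

Reverse the RSK construction: for i from n down to 1, find the cell of Q containing i, remove the entry at that cell from P, and reverse-bump it up through P; the value ejected from row 1 is w(i).

Step i=7: Q has 7 at row 1, column 3; remove that cell from P, ejecting 6. So w(7) = 6. P is now [[1, 2], [3, 4], [5], [7]].
Step i=6: Q has 6 at row 2, column 2; remove 4 from row 2 of P and reverse-bump: 4 enters row 1 and ejects 2. So w(6) = 2. P is now [[1, 4], [3], [5], [7]].
Step i=5: Q has 5 at row 4, column 1; remove 7 from row 4 of P and reverse-bump: 7 enters row 3 and ejects 5; 5 enters row 2 and ejects 3; 3 enters row 1 and ejects 1. So w(5) = 1. P is now [[3, 4], [5], [7]].
Step i=4: Q has 4 at row 3, column 1; remove 7 from row 3 of P and reverse-bump: 7 enters row 2 and ejects 5; 5 enters row 1 and ejects 4. So w(4) = 4. P is now [[3, 5], [7]].
Step i=3: Q has 3 at row 1, column 2; remove that cell from P, ejecting 5. So w(3) = 5. P is now [[3], [7]].
Step i=2: Q has 2 at row 2, column 1; remove 7 from row 2 of P and reverse-bump: 7 enters row 1 and ejects 3. So w(2) = 3. P is now [[7]].
Step i=1: Q has 1 at row 1, column 1; remove that cell from P, ejecting 7. So w(1) = 7. P is now [].

So w = 7 3 5 4 1 2 6.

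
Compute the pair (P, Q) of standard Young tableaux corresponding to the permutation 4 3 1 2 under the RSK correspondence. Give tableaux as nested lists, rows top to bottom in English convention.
P = [[1, 2], [3], [4]], Q = [[1, 4], [2], [3]]

Insert each entry of the permutation into P by Schensted row insertion, recording in Q the position of each new cell.

Insert 4: appended to row 1. P = [[4]].
Insert 3: 3 bumps 4 from row 1; 4 starts row 2. P = [[3], [4]].
Insert 1: 1 bumps 3 from row 1; 3 bumps 4 from row 2; 4 starts row 3. P = [[1], [3], [4]].
Insert 2: appended to row 1. P = [[1, 2], [3], [4]].

So P = [[1, 2], [3], [4]], Q = [[1, 4], [2], [3]].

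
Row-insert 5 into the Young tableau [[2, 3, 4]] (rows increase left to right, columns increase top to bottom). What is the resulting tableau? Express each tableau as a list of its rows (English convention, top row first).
5 is larger than every entry of row 1, so it is appended to row 1. The new tableau is [[2, 3, 4, 5]].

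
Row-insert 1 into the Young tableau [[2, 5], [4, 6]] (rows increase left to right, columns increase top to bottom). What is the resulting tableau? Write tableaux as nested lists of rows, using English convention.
In row 1, 1 replaces 2 (the leftmost entry greater than 1); 2 is bumped to row 2. In row 2, 2 replaces 4 (the leftmost entry greater than 2); 4 is bumped to row 3. 4 starts a new row 3. The new tableau is [[1, 5], [2, 6], [4]].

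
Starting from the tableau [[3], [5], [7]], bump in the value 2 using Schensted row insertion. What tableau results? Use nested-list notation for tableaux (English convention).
In row 1, 2 replaces 3 (the leftmost entry greater than 2); 3 is bumped to row 2. In row 2, 3 replaces 5 (the leftmost entry greater than 3); 5 is bumped to row 3. In row 3, 5 replaces 7 (the leftmost entry greater than 5); 7 is bumped to row 4. 7 starts a new row 4. The new tableau is [[2], [3], [5], [7]].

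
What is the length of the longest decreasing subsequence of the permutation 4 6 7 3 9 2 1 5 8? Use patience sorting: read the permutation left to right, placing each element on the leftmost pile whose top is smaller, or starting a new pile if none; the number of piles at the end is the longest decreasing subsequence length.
4: new pile. tops = [4]
6: onto pile 1 (replacing 4). tops = [6]
7: onto pile 1 (replacing 6). tops = [7]
3: new pile. tops = [7, 3]
9: onto pile 1 (replacing 7). tops = [9, 3]
2: new pile. tops = [9, 3, 2]
1: new pile. tops = [9, 3, 2, 1]
5: onto pile 2 (replacing 3). tops = [9, 5, 2, 1]
8: onto pile 2 (replacing 5). tops = [9, 8, 2, 1]

4 piles, so the longest decreasing subsequence has length 4.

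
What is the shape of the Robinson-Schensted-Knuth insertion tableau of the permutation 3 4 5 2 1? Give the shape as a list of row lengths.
[3, 1, 1]

Row-insert each entry into an empty tableau.

After inserting 3: P = [[3]].
After inserting 4: P = [[3, 4]].
After inserting 5: P = [[3, 4, 5]].
After inserting 2: P = [[2, 4, 5], [3]].
After inserting 1: P = [[1, 4, 5], [2], [3]].

The final insertion tableau P = [[1, 4, 5], [2], [3]] has shape [3, 1, 1].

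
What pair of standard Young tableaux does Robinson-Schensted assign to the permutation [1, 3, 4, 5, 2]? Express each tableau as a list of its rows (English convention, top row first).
P = [[1, 2, 4, 5], [3]], Q = [[1, 2, 3, 4], [5]]

Insert each entry of the permutation into P by Schensted row insertion, recording in Q the position of each new cell.

Insert 1: appended to row 1. P = [[1]].
Insert 3: appended to row 1. P = [[1, 3]].
Insert 4: appended to row 1. P = [[1, 3, 4]].
Insert 5: appended to row 1. P = [[1, 3, 4, 5]].
Insert 2: 2 bumps 3 from row 1; 3 starts row 2. P = [[1, 2, 4, 5], [3]].

So P = [[1, 2, 4, 5], [3]], Q = [[1, 2, 3, 4], [5]].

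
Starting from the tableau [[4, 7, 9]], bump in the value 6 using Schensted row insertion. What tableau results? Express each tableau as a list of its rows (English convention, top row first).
[[4, 6, 9], [7]]

In row 1, 6 replaces 7 (the leftmost entry greater than 6); 7 is bumped to row 2. 7 starts a new row 2. The new tableau is [[4, 6, 9], [7]].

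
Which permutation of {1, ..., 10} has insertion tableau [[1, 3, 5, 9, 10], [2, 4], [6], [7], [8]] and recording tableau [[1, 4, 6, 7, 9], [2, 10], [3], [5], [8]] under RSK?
Reverse the RSK construction: for i from n down to 1, find the cell of Q containing i, remove the entry at that cell from P, and reverse-bump it up through P; the value ejected from row 1 is w(i).

Step i=10: Q has 10 at row 2, column 2; remove 4 from row 2 of P and reverse-bump: 4 enters row 1 and ejects 3. So w(10) = 3. P is now [[1, 4, 5, 9, 10], [2], [6], [7], [8]].
Step i=9: Q has 9 at row 1, column 5; remove that cell from P, ejecting 10. So w(9) = 10. P is now [[1, 4, 5, 9], [2], [6], [7], [8]].
Step i=8: Q has 8 at row 5, column 1; remove 8 from row 5 of P and reverse-bump: 8 enters row 4 and ejects 7; 7 enters row 3 and ejects 6; 6 enters row 2 and ejects 2; 2 enters row 1 and ejects 1. So w(8) = 1. P is now [[2, 4, 5, 9], [6], [7], [8]].
Step i=7: Q has 7 at row 1, column 4; remove that cell from P, ejecting 9. So w(7) = 9. P is now [[2, 4, 5], [6], [7], [8]].
Step i=6: Q has 6 at row 1, column 3; remove that cell from P, ejecting 5. So w(6) = 5. P is now [[2, 4], [6], [7], [8]].
Step i=5: Q has 5 at row 4, column 1; remove 8 from row 4 of P and reverse-bump: 8 enters row 3 and ejects 7; 7 enters row 2 and ejects 6; 6 enters row 1 and ejects 4. So w(5) = 4. P is now [[2, 6], [7], [8]].
Step i=4: Q has 4 at row 1, column 2; remove that cell from P, ejecting 6. So w(4) = 6. P is now [[2], [7], [8]].
Step i=3: Q has 3 at row 3, column 1; remove 8 from row 3 of P and reverse-bump: 8 enters row 2 and ejects 7; 7 enters row 1 and ejects 2. So w(3) = 2. P is now [[7], [8]].
Step i=2: Q has 2 at row 2, column 1; remove 8 from row 2 of P and reverse-bump: 8 enters row 1 and ejects 7. So w(2) = 7. P is now [[8]].
Step i=1: Q has 1 at row 1, column 1; remove that cell from P, ejecting 8. So w(1) = 8. P is now [].

So w = 8 7 2 6 4 5 9 1 10 3.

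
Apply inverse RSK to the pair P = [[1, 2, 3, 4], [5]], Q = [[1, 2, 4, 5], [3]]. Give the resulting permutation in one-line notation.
1 5 2 3 4

Reverse the RSK construction: for i from n down to 1, find the cell of Q containing i, remove the entry at that cell from P, and reverse-bump it up through P; the value ejected from row 1 is w(i).

Step i=5: Q has 5 at row 1, column 4; remove that cell from P, ejecting 4. So w(5) = 4. P is now [[1, 2, 3], [5]].
Step i=4: Q has 4 at row 1, column 3; remove that cell from P, ejecting 3. So w(4) = 3. P is now [[1, 2], [5]].
Step i=3: Q has 3 at row 2, column 1; remove 5 from row 2 of P and reverse-bump: 5 enters row 1 and ejects 2. So w(3) = 2. P is now [[1, 5]].
Step i=2: Q has 2 at row 1, column 2; remove that cell from P, ejecting 5. So w(2) = 5. P is now [[1]].
Step i=1: Q has 1 at row 1, column 1; remove that cell from P, ejecting 1. So w(1) = 1. P is now [].

So w = 1 5 2 3 4.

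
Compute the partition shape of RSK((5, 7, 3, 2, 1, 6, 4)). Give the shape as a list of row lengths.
[2, 2, 2, 1]

Row-insert each entry into an empty tableau.

After inserting 5: P = [[5]].
After inserting 7: P = [[5, 7]].
After inserting 3: P = [[3, 7], [5]].
After inserting 2: P = [[2, 7], [3], [5]].
After inserting 1: P = [[1, 7], [2], [3], [5]].
After inserting 6: P = [[1, 6], [2, 7], [3], [5]].
After inserting 4: P = [[1, 4], [2, 6], [3, 7], [5]].

The final insertion tableau P = [[1, 4], [2, 6], [3, 7], [5]] has shape [2, 2, 2, 1].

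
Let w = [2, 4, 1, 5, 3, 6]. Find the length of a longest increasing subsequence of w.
4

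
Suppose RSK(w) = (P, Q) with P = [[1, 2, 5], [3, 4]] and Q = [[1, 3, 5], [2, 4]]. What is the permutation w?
3 1 4 2 5

Reverse the RSK construction: for i from n down to 1, find the cell of Q containing i, remove the entry at that cell from P, and reverse-bump it up through P; the value ejected from row 1 is w(i).

Step i=5: Q has 5 at row 1, column 3; remove that cell from P, ejecting 5. So w(5) = 5. P is now [[1, 2], [3, 4]].
Step i=4: Q has 4 at row 2, column 2; remove 4 from row 2 of P and reverse-bump: 4 enters row 1 and ejects 2. So w(4) = 2. P is now [[1, 4], [3]].
Step i=3: Q has 3 at row 1, column 2; remove that cell from P, ejecting 4. So w(3) = 4. P is now [[1], [3]].
Step i=2: Q has 2 at row 2, column 1; remove 3 from row 2 of P and reverse-bump: 3 enters row 1 and ejects 1. So w(2) = 1. P is now [[3]].
Step i=1: Q has 1 at row 1, column 1; remove that cell from P, ejecting 3. So w(1) = 3. P is now [].

So w = 3 1 4 2 5.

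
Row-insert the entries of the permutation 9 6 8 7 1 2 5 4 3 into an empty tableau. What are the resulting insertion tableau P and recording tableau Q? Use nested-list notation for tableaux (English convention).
P = [[1, 2, 3], [4, 7], [5], [6], [8], [9]], Q = [[1, 3, 7], [2, 6], [4], [5], [8], [9]]

Insert each entry of the permutation into P by Schensted row insertion, recording in Q the position of each new cell.

Insert 9: appended to row 1. P = [[9]].
Insert 6: 6 bumps 9 from row 1; 9 starts row 2. P = [[6], [9]].
Insert 8: appended to row 1. P = [[6, 8], [9]].
Insert 7: 7 bumps 8 from row 1; 8 bumps 9 from row 2; 9 starts row 3. P = [[6, 7], [8], [9]].
Insert 1: 1 bumps 6 from row 1; 6 bumps 8 from row 2; 8 bumps 9 from row 3; 9 starts row 4. P = [[1, 7], [6], [8], [9]].
Insert 2: 2 bumps 7 from row 1; 7 appends to row 2. P = [[1, 2], [6, 7], [8], [9]].
Insert 5: appended to row 1. P = [[1, 2, 5], [6, 7], [8], [9]].
Insert 4: 4 bumps 5 from row 1; 5 bumps 6 from row 2; 6 bumps 8 from row 3; 8 bumps 9 from row 4; 9 starts row 5. P = [[1, 2, 4], [5, 7], [6], [8], [9]].
Insert 3: 3 bumps 4 from row 1; 4 bumps 5 from row 2; 5 bumps 6 from row 3; 6 bumps 8 from row 4; 8 bumps 9 from row 5; 9 starts row 6. P = [[1, 2, 3], [4, 7], [5], [6], [8], [9]].

So P = [[1, 2, 3], [4, 7], [5], [6], [8], [9]], Q = [[1, 3, 7], [2, 6], [4], [5], [8], [9]].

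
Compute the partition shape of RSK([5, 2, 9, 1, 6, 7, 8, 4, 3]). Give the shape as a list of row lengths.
[4, 2, 2, 1]

Row-insert each entry into an empty tableau.

After inserting 5: P = [[5]].
After inserting 2: P = [[2], [5]].
After inserting 9: P = [[2, 9], [5]].
After inserting 1: P = [[1, 9], [2], [5]].
After inserting 6: P = [[1, 6], [2, 9], [5]].
After inserting 7: P = [[1, 6, 7], [2, 9], [5]].
After inserting 8: P = [[1, 6, 7, 8], [2, 9], [5]].
After inserting 4: P = [[1, 4, 7, 8], [2, 6], [5, 9]].
After inserting 3: P = [[1, 3, 7, 8], [2, 4], [5, 6], [9]].

The final insertion tableau P = [[1, 3, 7, 8], [2, 4], [5, 6], [9]] has shape [4, 2, 2, 1].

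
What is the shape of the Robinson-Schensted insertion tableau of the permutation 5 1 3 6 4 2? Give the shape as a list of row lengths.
Row-insert each entry into an empty tableau.

After inserting 5: P = [[5]].
After inserting 1: P = [[1], [5]].
After inserting 3: P = [[1, 3], [5]].
After inserting 6: P = [[1, 3, 6], [5]].
After inserting 4: P = [[1, 3, 4], [5, 6]].
After inserting 2: P = [[1, 2, 4], [3, 6], [5]].

The final insertion tableau P = [[1, 2, 4], [3, 6], [5]] has shape [3, 2, 1].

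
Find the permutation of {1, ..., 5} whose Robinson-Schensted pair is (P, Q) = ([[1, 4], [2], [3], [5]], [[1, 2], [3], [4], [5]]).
3 5 4 2 1

Reverse the RSK construction: for i from n down to 1, find the cell of Q containing i, remove the entry at that cell from P, and reverse-bump it up through P; the value ejected from row 1 is w(i).

Step i=5: Q has 5 at row 4, column 1; remove 5 from row 4 of P and reverse-bump: 5 enters row 3 and ejects 3; 3 enters row 2 and ejects 2; 2 enters row 1 and ejects 1. So w(5) = 1. P is now [[2, 4], [3], [5]].
Step i=4: Q has 4 at row 3, column 1; remove 5 from row 3 of P and reverse-bump: 5 enters row 2 and ejects 3; 3 enters row 1 and ejects 2. So w(4) = 2. P is now [[3, 4], [5]].
Step i=3: Q has 3 at row 2, column 1; remove 5 from row 2 of P and reverse-bump: 5 enters row 1 and ejects 4. So w(3) = 4. P is now [[3, 5]].
Step i=2: Q has 2 at row 1, column 2; remove that cell from P, ejecting 5. So w(2) = 5. P is now [[3]].
Step i=1: Q has 1 at row 1, column 1; remove that cell from P, ejecting 3. So w(1) = 3. P is now [].

So w = 3 5 4 2 1.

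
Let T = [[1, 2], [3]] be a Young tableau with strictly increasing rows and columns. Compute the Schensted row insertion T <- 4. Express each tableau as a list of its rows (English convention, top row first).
4 is larger than every entry of row 1, so it is appended to row 1. The new tableau is [[1, 2, 4], [3]].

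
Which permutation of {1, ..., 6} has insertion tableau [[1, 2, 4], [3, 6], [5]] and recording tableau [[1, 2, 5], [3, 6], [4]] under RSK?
1 5 3 2 6 4

Reverse the RSK construction: for i from n down to 1, find the cell of Q containing i, remove the entry at that cell from P, and reverse-bump it up through P; the value ejected from row 1 is w(i).

Step i=6: Q has 6 at row 2, column 2; remove 6 from row 2 of P and reverse-bump: 6 enters row 1 and ejects 4. So w(6) = 4. P is now [[1, 2, 6], [3], [5]].
Step i=5: Q has 5 at row 1, column 3; remove that cell from P, ejecting 6. So w(5) = 6. P is now [[1, 2], [3], [5]].
Step i=4: Q has 4 at row 3, column 1; remove 5 from row 3 of P and reverse-bump: 5 enters row 2 and ejects 3; 3 enters row 1 and ejects 2. So w(4) = 2. P is now [[1, 3], [5]].
Step i=3: Q has 3 at row 2, column 1; remove 5 from row 2 of P and reverse-bump: 5 enters row 1 and ejects 3. So w(3) = 3. P is now [[1, 5]].
Step i=2: Q has 2 at row 1, column 2; remove that cell from P, ejecting 5. So w(2) = 5. P is now [[1]].
Step i=1: Q has 1 at row 1, column 1; remove that cell from P, ejecting 1. So w(1) = 1. P is now [].

So w = 1 5 3 2 6 4.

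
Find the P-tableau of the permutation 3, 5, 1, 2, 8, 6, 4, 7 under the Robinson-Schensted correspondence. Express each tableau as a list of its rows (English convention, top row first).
Insert 3: appended to row 1. P = [[3]].
Insert 5: appended to row 1. P = [[3, 5]].
Insert 1: 1 bumps 3 from row 1; 3 starts row 2. P = [[1, 5], [3]].
Insert 2: 2 bumps 5 from row 1; 5 appends to row 2. P = [[1, 2], [3, 5]].
Insert 8: appended to row 1. P = [[1, 2, 8], [3, 5]].
Insert 6: 6 bumps 8 from row 1; 8 appends to row 2. P = [[1, 2, 6], [3, 5, 8]].
Insert 4: 4 bumps 6 from row 1; 6 bumps 8 from row 2; 8 starts row 3. P = [[1, 2, 4], [3, 5, 6], [8]].
Insert 7: appended to row 1. P = [[1, 2, 4, 7], [3, 5, 6], [8]].

So P = [[1, 2, 4, 7], [3, 5, 6], [8]].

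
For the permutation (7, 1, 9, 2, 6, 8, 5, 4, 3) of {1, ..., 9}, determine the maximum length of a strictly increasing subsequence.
4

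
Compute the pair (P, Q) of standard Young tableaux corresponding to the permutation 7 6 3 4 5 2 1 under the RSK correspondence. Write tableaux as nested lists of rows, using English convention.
P = [[1, 4, 5], [2], [3], [6], [7]], Q = [[1, 4, 5], [2], [3], [6], [7]]

Insert each entry of the permutation into P by Schensted row insertion, recording in Q the position of each new cell.

Insert 7: appended to row 1. P = [[7]].
Insert 6: 6 bumps 7 from row 1; 7 starts row 2. P = [[6], [7]].
Insert 3: 3 bumps 6 from row 1; 6 bumps 7 from row 2; 7 starts row 3. P = [[3], [6], [7]].
Insert 4: appended to row 1. P = [[3, 4], [6], [7]].
Insert 5: appended to row 1. P = [[3, 4, 5], [6], [7]].
Insert 2: 2 bumps 3 from row 1; 3 bumps 6 from row 2; 6 bumps 7 from row 3; 7 starts row 4. P = [[2, 4, 5], [3], [6], [7]].
Insert 1: 1 bumps 2 from row 1; 2 bumps 3 from row 2; 3 bumps 6 from row 3; 6 bumps 7 from row 4; 7 starts row 5. P = [[1, 4, 5], [2], [3], [6], [7]].

So P = [[1, 4, 5], [2], [3], [6], [7]], Q = [[1, 4, 5], [2], [3], [6], [7]].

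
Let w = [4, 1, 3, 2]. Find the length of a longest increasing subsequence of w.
2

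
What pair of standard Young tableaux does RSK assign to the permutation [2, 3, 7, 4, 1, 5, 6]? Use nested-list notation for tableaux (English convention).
Insert each entry of the permutation into P by Schensted row insertion, recording in Q the position of each new cell.

After inserting 2: P = [[2]].
After inserting 3: P = [[2, 3]].
After inserting 7: P = [[2, 3, 7]].
After inserting 4: P = [[2, 3, 4], [7]].
After inserting 1: P = [[1, 3, 4], [2], [7]].
After inserting 5: P = [[1, 3, 4, 5], [2], [7]].
After inserting 6: P = [[1, 3, 4, 5, 6], [2], [7]].

So P = [[1, 3, 4, 5, 6], [2], [7]], Q = [[1, 2, 3, 6, 7], [4], [5]].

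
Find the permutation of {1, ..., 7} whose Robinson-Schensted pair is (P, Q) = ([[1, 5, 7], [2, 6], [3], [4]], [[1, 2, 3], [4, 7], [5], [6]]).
4 6 7 3 2 1 5

Reverse the RSK construction: for i from n down to 1, find the cell of Q containing i, remove the entry at that cell from P, and reverse-bump it up through P; the value ejected from row 1 is w(i).

Step i=7: Q has 7 at row 2, column 2; remove 6 from row 2 of P and reverse-bump: 6 enters row 1 and ejects 5. So w(7) = 5. P is now [[1, 6, 7], [2], [3], [4]].
Step i=6: Q has 6 at row 4, column 1; remove 4 from row 4 of P and reverse-bump: 4 enters row 3 and ejects 3; 3 enters row 2 and ejects 2; 2 enters row 1 and ejects 1. So w(6) = 1. P is now [[2, 6, 7], [3], [4]].
Step i=5: Q has 5 at row 3, column 1; remove 4 from row 3 of P and reverse-bump: 4 enters row 2 and ejects 3; 3 enters row 1 and ejects 2. So w(5) = 2. P is now [[3, 6, 7], [4]].
Step i=4: Q has 4 at row 2, column 1; remove 4 from row 2 of P and reverse-bump: 4 enters row 1 and ejects 3. So w(4) = 3. P is now [[4, 6, 7]].
Step i=3: Q has 3 at row 1, column 3; remove that cell from P, ejecting 7. So w(3) = 7. P is now [[4, 6]].
Step i=2: Q has 2 at row 1, column 2; remove that cell from P, ejecting 6. So w(2) = 6. P is now [[4]].
Step i=1: Q has 1 at row 1, column 1; remove that cell from P, ejecting 4. So w(1) = 4. P is now [].

So w = 4 6 7 3 2 1 5.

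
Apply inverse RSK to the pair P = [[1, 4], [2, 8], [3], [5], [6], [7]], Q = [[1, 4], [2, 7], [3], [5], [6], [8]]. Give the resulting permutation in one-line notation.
Reverse the RSK construction: for i from n down to 1, find the cell of Q containing i, remove the entry at that cell from P, and reverse-bump it up through P; the value ejected from row 1 is w(i).

Step i=8: Q has 8 at row 6, column 1; remove 7 from row 6 of P and reverse-bump: 7 enters row 5 and ejects 6; 6 enters row 4 and ejects 5; 5 enters row 3 and ejects 3; 3 enters row 2 and ejects 2; 2 enters row 1 and ejects 1. So w(8) = 1. P is now [[2, 4], [3, 8], [5], [6], [7]].
Step i=7: Q has 7 at row 2, column 2; remove 8 from row 2 of P and reverse-bump: 8 enters row 1 and ejects 4. So w(7) = 4. P is now [[2, 8], [3], [5], [6], [7]].
Step i=6: Q has 6 at row 5, column 1; remove 7 from row 5 of P and reverse-bump: 7 enters row 4 and ejects 6; 6 enters row 3 and ejects 5; 5 enters row 2 and ejects 3; 3 enters row 1 and ejects 2. So w(6) = 2. P is now [[3, 8], [5], [6], [7]].
Step i=5: Q has 5 at row 4, column 1; remove 7 from row 4 of P and reverse-bump: 7 enters row 3 and ejects 6; 6 enters row 2 and ejects 5; 5 enters row 1 and ejects 3. So w(5) = 3. P is now [[5, 8], [6], [7]].
Step i=4: Q has 4 at row 1, column 2; remove that cell from P, ejecting 8. So w(4) = 8. P is now [[5], [6], [7]].
Step i=3: Q has 3 at row 3, column 1; remove 7 from row 3 of P and reverse-bump: 7 enters row 2 and ejects 6; 6 enters row 1 and ejects 5. So w(3) = 5. P is now [[6], [7]].
Step i=2: Q has 2 at row 2, column 1; remove 7 from row 2 of P and reverse-bump: 7 enters row 1 and ejects 6. So w(2) = 6. P is now [[7]].
Step i=1: Q has 1 at row 1, column 1; remove that cell from P, ejecting 7. So w(1) = 7. P is now [].

So w = 7 6 5 8 3 2 4 1.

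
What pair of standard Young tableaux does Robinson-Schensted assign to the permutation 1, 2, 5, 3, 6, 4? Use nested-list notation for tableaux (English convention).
P = [[1, 2, 3, 4], [5, 6]], Q = [[1, 2, 3, 5], [4, 6]]

Insert each entry of the permutation into P by Schensted row insertion, recording in Q the position of each new cell.

Insert 1: appended to row 1. P = [[1]], Q = [[1]].
Insert 2: appended to row 1. P = [[1, 2]], Q = [[1, 2]].
Insert 5: appended to row 1. P = [[1, 2, 5]], Q = [[1, 2, 3]].
Insert 3: 3 bumps 5 from row 1; 5 starts row 2. P = [[1, 2, 3], [5]], Q = [[1, 2, 3], [4]].
Insert 6: appended to row 1. P = [[1, 2, 3, 6], [5]], Q = [[1, 2, 3, 5], [4]].
Insert 4: 4 bumps 6 from row 1; 6 appends to row 2. P = [[1, 2, 3, 4], [5, 6]], Q = [[1, 2, 3, 5], [4, 6]].

So P = [[1, 2, 3, 4], [5, 6]], Q = [[1, 2, 3, 5], [4, 6]].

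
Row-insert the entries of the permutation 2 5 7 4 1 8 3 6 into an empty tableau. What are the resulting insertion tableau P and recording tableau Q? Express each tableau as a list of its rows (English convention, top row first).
P = [[1, 3, 6, 8], [2, 4, 7], [5]], Q = [[1, 2, 3, 6], [4, 7, 8], [5]]

Insert each entry of the permutation into P by Schensted row insertion, recording in Q the position of each new cell.

Insert 2: appended to row 1. P = [[2]].
Insert 5: appended to row 1. P = [[2, 5]].
Insert 7: appended to row 1. P = [[2, 5, 7]].
Insert 4: 4 bumps 5 from row 1; 5 starts row 2. P = [[2, 4, 7], [5]].
Insert 1: 1 bumps 2 from row 1; 2 bumps 5 from row 2; 5 starts row 3. P = [[1, 4, 7], [2], [5]].
Insert 8: appended to row 1. P = [[1, 4, 7, 8], [2], [5]].
Insert 3: 3 bumps 4 from row 1; 4 appends to row 2. P = [[1, 3, 7, 8], [2, 4], [5]].
Insert 6: 6 bumps 7 from row 1; 7 appends to row 2. P = [[1, 3, 6, 8], [2, 4, 7], [5]].

So P = [[1, 3, 6, 8], [2, 4, 7], [5]], Q = [[1, 2, 3, 6], [4, 7, 8], [5]].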